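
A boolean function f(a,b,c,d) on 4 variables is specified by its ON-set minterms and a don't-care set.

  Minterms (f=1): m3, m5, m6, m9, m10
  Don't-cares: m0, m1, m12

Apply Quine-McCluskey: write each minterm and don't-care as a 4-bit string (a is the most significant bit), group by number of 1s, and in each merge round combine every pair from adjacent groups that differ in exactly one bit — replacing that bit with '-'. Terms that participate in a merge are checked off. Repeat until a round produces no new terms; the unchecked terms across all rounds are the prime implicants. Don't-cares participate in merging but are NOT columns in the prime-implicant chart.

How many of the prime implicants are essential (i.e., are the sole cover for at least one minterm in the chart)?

Round 0: 0000✓ 0001✓ 0011✓ 0101✓ 0110 1001✓ 1010 1100
Round 1: -001 0-01 00-1 000-
PIs = {-001, 0-01, 00-1, 000-, 0110, 1010, 1100}
Coverage chart:
  m3: 00-1 ←essential
  m5: 0-01 ←essential
  m6: 0110 ←essential
  m9: -001 ←essential
  m10: 1010 ←essential
Essential: -001, 0-01, 00-1, 0110, 1010

5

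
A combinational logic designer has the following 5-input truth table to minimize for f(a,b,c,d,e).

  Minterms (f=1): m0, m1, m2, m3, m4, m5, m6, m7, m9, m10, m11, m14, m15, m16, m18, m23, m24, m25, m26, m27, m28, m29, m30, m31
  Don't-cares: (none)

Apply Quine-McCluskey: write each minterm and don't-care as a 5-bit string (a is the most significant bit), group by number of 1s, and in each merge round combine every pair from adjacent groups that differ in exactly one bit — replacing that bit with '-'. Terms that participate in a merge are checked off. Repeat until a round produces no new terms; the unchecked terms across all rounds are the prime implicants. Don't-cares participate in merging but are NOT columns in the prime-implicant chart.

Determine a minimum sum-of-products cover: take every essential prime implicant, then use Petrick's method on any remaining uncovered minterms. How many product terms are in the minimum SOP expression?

[col 0] 00000*, 00001*, 00010*, 00011*, 00100*, 00101*, 00110*, 00111*, 01001*, 01010*, 01011*, 01110*, 01111*, 10000*, 10010*, 10111*, 11000*, 11001*, 11010*, 11011*, 11100*, 11101*, 11110*, 11111*
[col 1] -0000*, -0010*, -0111*, -1001*, -1010*, -1011*, -1110*, -1111*, 0-001*, 0-010*, 0-011*, 0-110*, 0-111*, 00-00*, 00-01*, 00-10*, 00-11*, 000-0*, 000-1*, 0000-*, 0001-*, 001-0*, 001-1*, 0010-*, 0011-*, 01-10*, 01-11*, 010-1*, 0101-*, 0111-*, 1-000*, 1-010*, 1-111*, 100-0*, 11-00*, 11-01*, 11-10*, 11-11*, 110-0*, 110-1*, 1100-*, 1101-*, 111-0*, 111-1*, 1110-*, 1111-*
[col 2] --010, --111, -00-0, -1-10*, -1-11*, -10-1, -101-*, -111-*, 0--10*, 0--11*, 0-0-1, 0-01-*, 0-11-*, 00--0*, 00--1*, 00-0-*, 00-1-*, 000--*, 001--*, 01-1-*, 1-0-0, 11--0*, 11--1*, 11-0-*, 11-1-*, 110--*, 111--*
[col 3] -1-1-, 0--1-, 00---, 11---
Prime implicants: --010, --111, -00-0, -1-1-, -10-1, 0--1-, 0-0-1, 00---, 1-0-0, 11---
PI chart (minterm → PIs covering it):
  0 | -00-0,00---
  1 | 0-0-1,00---
  2 | --010,-00-0,0--1-,00---
  3 | 0--1-,0-0-1,00---
  4 | 00---  (sole → essential)
  5 | 00---  (sole → essential)
  6 | 0--1-,00---
  7 | --111,0--1-,00---
  9 | -10-1,0-0-1
  10 | --010,-1-1-,0--1-
  11 | -1-1-,-10-1,0--1-,0-0-1
  14 | -1-1-,0--1-
  15 | --111,-1-1-,0--1-
  16 | -00-0,1-0-0
  18 | --010,-00-0,1-0-0
  23 | --111  (sole → essential)
  24 | 1-0-0,11---
  25 | -10-1,11---
  26 | --010,-1-1-,1-0-0,11---
  27 | -1-1-,-10-1,11---
  28 | 11---  (sole → essential)
  29 | 11---  (sole → essential)
  30 | -1-1-,11---
  31 | --111,-1-1-,11---
Essential prime implicants: --111, 00---, 11---
Petrick residual → -00-0, -1-1-, -10-1
Minimum SOP uses 6 PIs: cde + b'c'e' + bd + bc'e + a'b' + ab

6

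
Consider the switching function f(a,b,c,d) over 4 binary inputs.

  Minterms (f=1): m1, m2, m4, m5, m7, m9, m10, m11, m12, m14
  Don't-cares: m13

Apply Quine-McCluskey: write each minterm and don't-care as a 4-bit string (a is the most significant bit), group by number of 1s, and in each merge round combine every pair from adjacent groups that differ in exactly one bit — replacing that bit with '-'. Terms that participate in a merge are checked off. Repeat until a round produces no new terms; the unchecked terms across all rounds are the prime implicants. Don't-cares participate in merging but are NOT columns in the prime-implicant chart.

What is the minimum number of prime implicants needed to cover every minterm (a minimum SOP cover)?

Round 0: 0001✓ 0010✓ 0100✓ 0101✓ 0111✓ 1001✓ 1010✓ 1011✓ 1100✓ 1101✓ 1110✓
Round 1: -001✓ -010 -100✓ -101✓ 0-01✓ 01-1 010-✓ 1-01✓ 1-10 10-1 101- 11-0 110-✓
Round 2: --01 -10-
PIs = {--01, -010, -10-, 01-1, 1-10, 10-1, 101-, 11-0}
Coverage chart:
  m1: --01 ←essential
  m2: -010 ←essential
  m4: -10- ←essential
  m5: --01,-10-,01-1
  m7: 01-1 ←essential
  m9: --01,10-1
  m10: -010,1-10,101-
  m11: 10-1,101-
  m12: -10-,11-0
  m14: 1-10,11-0
Essential: --01, -010, -10-, 01-1
Petrick residual → 1-10, 10-1
Min cover (6 terms): c'd + b'cd' + bc' + a'bd + acd' + ab'd

6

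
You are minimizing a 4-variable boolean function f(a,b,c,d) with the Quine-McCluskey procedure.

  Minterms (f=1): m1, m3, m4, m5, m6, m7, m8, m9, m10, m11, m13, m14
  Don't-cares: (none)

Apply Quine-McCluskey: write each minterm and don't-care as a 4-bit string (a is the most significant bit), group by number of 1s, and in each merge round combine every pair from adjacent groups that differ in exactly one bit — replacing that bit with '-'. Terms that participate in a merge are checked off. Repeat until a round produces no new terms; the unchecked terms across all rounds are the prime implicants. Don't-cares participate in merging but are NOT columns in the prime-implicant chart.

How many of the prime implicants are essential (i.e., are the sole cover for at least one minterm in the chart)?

3

Round 0: 0001✓ 0011✓ 0100✓ 0101✓ 0110✓ 0111✓ 1000✓ 1001✓ 1010✓ 1011✓ 1101✓ 1110✓
Round 1: -001✓ -011✓ -101✓ -110 0-01✓ 0-11✓ 00-1✓ 01-0✓ 01-1✓ 010-✓ 011-✓ 1-01✓ 1-10 10-0✓ 10-1✓ 100-✓ 101-✓
Round 2: --01 -0-1 0--1 01-- 10--
PIs = {--01, -0-1, -110, 0--1, 01--, 1-10, 10--}
Coverage chart:
  m1: --01,-0-1,0--1
  m3: -0-1,0--1
  m4: 01-- ←essential
  m5: --01,0--1,01--
  m6: -110,01--
  m7: 0--1,01--
  m8: 10-- ←essential
  m9: --01,-0-1,10--
  m10: 1-10,10--
  m11: -0-1,10--
  m13: --01 ←essential
  m14: -110,1-10
Essential: --01, 01--, 10--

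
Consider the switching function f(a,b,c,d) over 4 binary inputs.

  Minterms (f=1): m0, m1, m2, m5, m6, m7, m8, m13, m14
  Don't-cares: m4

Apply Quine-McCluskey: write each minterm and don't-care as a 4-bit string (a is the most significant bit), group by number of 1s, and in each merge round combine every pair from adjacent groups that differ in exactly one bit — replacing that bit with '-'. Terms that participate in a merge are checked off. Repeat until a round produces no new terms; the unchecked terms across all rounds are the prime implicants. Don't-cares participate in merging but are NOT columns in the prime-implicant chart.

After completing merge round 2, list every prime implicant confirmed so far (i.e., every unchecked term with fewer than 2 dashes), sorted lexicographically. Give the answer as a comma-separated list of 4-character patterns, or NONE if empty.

-000, -101, -110

size-2^0 implicants → 0000(✓)  0001(✓)  0010(✓)  0100(✓)  0101(✓)  0110(✓)  0111(✓)  1000(✓)  1101(✓)  1110(✓)
size-2^1 implicants → -000  -101  -110  0-00(✓)  0-01(✓)  0-10(✓)  00-0(✓)  000-(✓)  01-0(✓)  01-1(✓)  010-(✓)  011-(✓)
size-2^2 implicants → 0--0  0-0-  01--
Unchecked terms (primes): -000, -101, -110, 0--0, 0-0-, 01--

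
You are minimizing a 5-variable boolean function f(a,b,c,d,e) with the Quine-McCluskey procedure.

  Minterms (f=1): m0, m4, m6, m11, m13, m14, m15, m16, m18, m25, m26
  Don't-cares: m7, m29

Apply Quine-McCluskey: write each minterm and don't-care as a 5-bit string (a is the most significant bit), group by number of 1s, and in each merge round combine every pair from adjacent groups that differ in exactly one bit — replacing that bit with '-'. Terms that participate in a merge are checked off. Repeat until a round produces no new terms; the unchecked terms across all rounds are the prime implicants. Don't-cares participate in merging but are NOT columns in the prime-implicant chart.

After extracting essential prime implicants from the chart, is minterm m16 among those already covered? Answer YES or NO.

Round 0: 00000✓ 00100✓ 00110✓ 00111✓ 01011✓ 01101✓ 01110✓ 01111✓ 10000✓ 10010✓ 11001✓ 11010✓ 11101✓
Round 1: -0000 -1101 0-110✓ 0-111✓ 00-00 001-0 0011-✓ 01-11 011-1 0111-✓ 1-010 100-0 11-01
Round 2: 0-11-
PIs = {-0000, -1101, 0-11-, 00-00, 001-0, 01-11, 011-1, 1-010, 100-0, 11-01}
Coverage chart:
  m0: -0000,00-00
  m4: 00-00,001-0
  m6: 0-11-,001-0
  m11: 01-11 ←essential
  m13: -1101,011-1
  m14: 0-11- ←essential
  m15: 0-11-,01-11,011-1
  m16: -0000,100-0
  m18: 1-010,100-0
  m25: 11-01 ←essential
  m26: 1-010 ←essential
Essential: 0-11-, 01-11, 1-010, 11-01

NO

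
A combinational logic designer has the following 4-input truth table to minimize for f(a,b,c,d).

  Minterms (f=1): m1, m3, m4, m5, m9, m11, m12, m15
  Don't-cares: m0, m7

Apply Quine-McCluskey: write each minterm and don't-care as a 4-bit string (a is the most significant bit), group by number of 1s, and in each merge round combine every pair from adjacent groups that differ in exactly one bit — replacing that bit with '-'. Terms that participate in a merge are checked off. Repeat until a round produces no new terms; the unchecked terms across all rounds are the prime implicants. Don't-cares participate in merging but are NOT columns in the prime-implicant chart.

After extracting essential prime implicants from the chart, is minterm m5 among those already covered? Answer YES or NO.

Round 0: 0000✓ 0001✓ 0011✓ 0100✓ 0101✓ 0111✓ 1001✓ 1011✓ 1100✓ 1111✓
Round 1: -001✓ -011✓ -100 -111✓ 0-00✓ 0-01✓ 0-11✓ 00-1✓ 000-✓ 01-1✓ 010-✓ 1-11✓ 10-1✓
Round 2: --11 -0-1 0--1 0-0-
PIs = {--11, -0-1, -100, 0--1, 0-0-}
Coverage chart:
  m1: -0-1,0--1,0-0-
  m3: --11,-0-1,0--1
  m4: -100,0-0-
  m5: 0--1,0-0-
  m9: -0-1 ←essential
  m11: --11,-0-1
  m12: -100 ←essential
  m15: --11 ←essential
Essential: --11, -0-1, -100

NO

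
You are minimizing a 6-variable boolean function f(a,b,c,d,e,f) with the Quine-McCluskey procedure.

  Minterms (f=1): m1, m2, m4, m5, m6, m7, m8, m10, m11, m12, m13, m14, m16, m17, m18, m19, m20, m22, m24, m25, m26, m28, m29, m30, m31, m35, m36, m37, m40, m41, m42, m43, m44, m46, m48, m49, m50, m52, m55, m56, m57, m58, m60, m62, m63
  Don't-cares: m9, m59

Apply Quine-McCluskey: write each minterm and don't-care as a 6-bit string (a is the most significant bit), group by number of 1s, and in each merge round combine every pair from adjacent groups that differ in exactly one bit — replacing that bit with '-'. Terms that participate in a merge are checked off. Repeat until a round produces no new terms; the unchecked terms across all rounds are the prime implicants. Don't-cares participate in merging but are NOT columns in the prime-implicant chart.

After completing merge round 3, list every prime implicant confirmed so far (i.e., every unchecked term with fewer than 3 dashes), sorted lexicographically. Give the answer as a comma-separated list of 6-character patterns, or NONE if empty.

-0010-, -1111-, 0--001, 00--01, 00-10-, 0001--, 0100--, 0111--, 10-011, 11-111, 111-1-

[col 0] 000001*, 000010*, 000100*, 000101*, 000110*, 000111*, 001000*, 001001*, 001010*, 001011*, 001100*, 001101*, 001110*, 010000*, 010001*, 010010*, 010011*, 010100*, 010110*, 011000*, 011001*, 011010*, 011100*, 011101*, 011110*, 011111*, 100011*, 100100*, 100101*, 101000*, 101001*, 101010*, 101011*, 101100*, 101110*, 110000*, 110001*, 110010*, 110100*, 110111*, 111000*, 111001*, 111010*, 111011*, 111100*, 111110*, 111111*
[col 1] -00100*, -00101*, -01000*, -01001*, -01010*, -01011*, -01100*, -01110*, -10000*, -10001*, -10010*, -10100*, -11000*, -11001*, -11010*, -11100*, -11110*, -11111*, 0-0001*, 0-0010*, 0-0100*, 0-0110*, 0-1000*, 0-1001*, 0-1010*, 0-1100*, 0-1101*, 0-1110*, 00-001*, 00-010*, 00-100*, 00-101*, 00-110*, 000-01*, 000-10*, 0001-0*, 0001-1*, 00010-*, 00011-*, 001-00*, 001-01*, 001-10*, 0010-0*, 0010-1*, 00100-*, 00101-*, 0011-0*, 00110-*, 01-000*, 01-001*, 01-010*, 01-100*, 01-110*, 010-00*, 010-10*, 0100-0*, 0100-1*, 01000-*, 01001-*, 0101-0*, 011-00*, 011-01*, 011-10*, 0110-0*, 01100-*, 0111-0*, 0111-1*, 01110-*, 01111-*, 1-0100*, 1-1000*, 1-1001*, 1-1010*, 1-1011*, 1-1100*, 1-1110*, 10-011, 10-100*, 10010-*, 101-00*, 101-10*, 1010-0*, 1010-1*, 10100-*, 10101-*, 1011-0*, 11-000*, 11-001*, 11-010*, 11-100*, 11-111, 110-00*, 1100-0*, 11000-*, 111-00*, 111-10*, 111-11*, 1110-0*, 1110-1*, 11100-*, 11101-*, 1111-0*, 11111-*
[col 2] --0100*, --1000*, --1001*, --1010*, --1100*, --1110*, -0-100*, -0010-, -01-00*, -01-10*, -010-0*, -010-1*, -0100-*, -0101-*, -011-0*, -1-000*, -1-001*, -1-010*, -1-100*, -10-00*, -100-0*, -1000-*, -11-00*, -11-10*, -110-0*, -1100-*, -111-0*, -1111-, 0--001, 0--010*, 0--100*, 0--110*, 0-0-10*, 0-01-0*, 0-1-00*, 0-1-01*, 0-1-10*, 0-10-0*, 0-100-*, 0-11-0*, 0-110-*, 00--01, 00--10*, 00-1-0*, 00-10-, 0001--, 001--0*, 001-0-*, 0010--*, 01--00*, 01--10*, 01-0-0*, 01-00-*, 01-1-0*, 010--0*, 0100--, 011--0*, 011-0-*, 0111--, 1--100*, 1-1-00*, 1-1-10*, 1-10-0*, 1-10-1*, 1-100-*, 1-101-*, 1-11-0*, 101--0*, 1010--*, 11--00*, 11-0-0*, 11-00-*, 111--0*, 111-1-, 1110--*
[col 3] ---100, --1-00*, --1-10*, --10-0*, --100-, --11-0*, -01--0*, -010--, -1--00, -1-0-0, -1-00-, -11--0*, 0---10, 0--1-0, 0-1--0*, 0-1-0-, 01---0, 1-1--0*, 1-10--
[col 4] --1--0
Prime implicants: ---100, --1--0, --100-, -0010-, -010--, -1--00, -1-0-0, -1-00-, -1111-, 0---10, 0--001, 0--1-0, 0-1-0-, 00--01, 00-10-, 0001--, 01---0, 0100--, 0111--, 1-10--, 10-011, 11-111, 111-1-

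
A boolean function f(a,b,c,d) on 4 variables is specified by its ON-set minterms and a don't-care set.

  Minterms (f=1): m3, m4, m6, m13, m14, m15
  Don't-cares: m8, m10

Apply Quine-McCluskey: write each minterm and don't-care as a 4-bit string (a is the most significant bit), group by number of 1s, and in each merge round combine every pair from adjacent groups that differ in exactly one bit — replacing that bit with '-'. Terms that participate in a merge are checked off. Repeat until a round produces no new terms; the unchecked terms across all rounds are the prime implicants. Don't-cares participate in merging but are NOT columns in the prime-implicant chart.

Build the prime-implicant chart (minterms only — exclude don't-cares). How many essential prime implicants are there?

3

[col 0] 0011, 0100*, 0110*, 1000*, 1010*, 1101*, 1110*, 1111*
[col 1] -110, 01-0, 1-10, 10-0, 11-1, 111-
Prime implicants: -110, 0011, 01-0, 1-10, 10-0, 11-1, 111-
PI chart (minterm → PIs covering it):
  3 | 0011  (sole → essential)
  4 | 01-0  (sole → essential)
  6 | -110,01-0
  13 | 11-1  (sole → essential)
  14 | -110,1-10,111-
  15 | 11-1,111-
Essential prime implicants: 0011, 01-0, 11-1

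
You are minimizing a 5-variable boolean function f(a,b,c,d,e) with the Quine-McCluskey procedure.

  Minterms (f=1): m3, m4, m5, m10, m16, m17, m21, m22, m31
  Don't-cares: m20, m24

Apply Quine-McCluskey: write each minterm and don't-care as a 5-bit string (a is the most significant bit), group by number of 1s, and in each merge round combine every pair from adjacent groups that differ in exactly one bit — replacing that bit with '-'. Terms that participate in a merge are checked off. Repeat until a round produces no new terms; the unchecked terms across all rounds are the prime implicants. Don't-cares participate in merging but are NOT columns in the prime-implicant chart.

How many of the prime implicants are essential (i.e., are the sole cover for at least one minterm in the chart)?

size-2^0 implicants → 00011  00100(✓)  00101(✓)  01010  10000(✓)  10001(✓)  10100(✓)  10101(✓)  10110(✓)  11000(✓)  11111
size-2^1 implicants → -0100(✓)  -0101(✓)  0010-(✓)  1-000  10-00(✓)  10-01(✓)  1000-(✓)  101-0  1010-(✓)
size-2^2 implicants → -010-  10-0-
Unchecked terms (primes): -010-, 00011, 01010, 1-000, 10-0-, 101-0, 11111
Minterm coverage:
  m3 ⊆ 00011 [E]
  m4 ⊆ -010- [E]
  m5 ⊆ -010- [E]
  m10 ⊆ 01010 [E]
  m16 ⊆ 1-000,10-0-
  m17 ⊆ 10-0- [E]
  m21 ⊆ -010-,10-0-
  m22 ⊆ 101-0 [E]
  m31 ⊆ 11111 [E]
E = {-010-, 00011, 01010, 10-0-, 101-0, 11111}

6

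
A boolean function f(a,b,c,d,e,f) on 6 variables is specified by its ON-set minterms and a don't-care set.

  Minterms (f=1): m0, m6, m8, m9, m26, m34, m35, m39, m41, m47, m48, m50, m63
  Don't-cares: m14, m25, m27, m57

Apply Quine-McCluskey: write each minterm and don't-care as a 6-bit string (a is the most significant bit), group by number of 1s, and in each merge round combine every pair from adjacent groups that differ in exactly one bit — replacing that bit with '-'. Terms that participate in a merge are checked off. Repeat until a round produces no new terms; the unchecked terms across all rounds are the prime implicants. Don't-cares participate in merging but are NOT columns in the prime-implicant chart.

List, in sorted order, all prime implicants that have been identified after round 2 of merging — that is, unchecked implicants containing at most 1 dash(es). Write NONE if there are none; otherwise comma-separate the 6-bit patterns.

00-000, 00-110, 00100-, 0110-1, 01101-, 1-0010, 1-1111, 10-111, 100-11, 10001-, 1100-0

[col 0] 000000*, 000110*, 001000*, 001001*, 001110*, 011001*, 011010*, 011011*, 100010*, 100011*, 100111*, 101001*, 101111*, 110000*, 110010*, 111001*, 111111*
[col 1] -01001*, -11001*, 0-1001*, 00-000, 00-110, 00100-, 0110-1, 01101-, 1-0010, 1-1001*, 1-1111, 10-111, 100-11, 10001-, 1100-0
[col 2] --1001
Prime implicants: --1001, 00-000, 00-110, 00100-, 0110-1, 01101-, 1-0010, 1-1111, 10-111, 100-11, 10001-, 1100-0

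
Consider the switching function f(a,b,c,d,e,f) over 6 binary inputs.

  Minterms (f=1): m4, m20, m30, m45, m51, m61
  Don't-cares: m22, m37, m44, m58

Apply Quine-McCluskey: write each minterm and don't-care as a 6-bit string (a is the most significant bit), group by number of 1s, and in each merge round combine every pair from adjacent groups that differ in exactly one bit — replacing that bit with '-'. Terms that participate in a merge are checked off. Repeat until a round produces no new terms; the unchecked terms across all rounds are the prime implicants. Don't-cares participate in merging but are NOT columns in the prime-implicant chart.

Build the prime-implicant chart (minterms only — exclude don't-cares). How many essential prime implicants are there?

[col 0] 000100*, 010100*, 010110*, 011110*, 100101*, 101100*, 101101*, 110011, 111010, 111101*
[col 1] 0-0100, 01-110, 0101-0, 1-1101, 10-101, 10110-
Prime implicants: 0-0100, 01-110, 0101-0, 1-1101, 10-101, 10110-, 110011, 111010
PI chart (minterm → PIs covering it):
  4 | 0-0100  (sole → essential)
  20 | 0-0100,0101-0
  30 | 01-110  (sole → essential)
  45 | 1-1101,10-101,10110-
  51 | 110011  (sole → essential)
  61 | 1-1101  (sole → essential)
Essential prime implicants: 0-0100, 01-110, 1-1101, 110011

4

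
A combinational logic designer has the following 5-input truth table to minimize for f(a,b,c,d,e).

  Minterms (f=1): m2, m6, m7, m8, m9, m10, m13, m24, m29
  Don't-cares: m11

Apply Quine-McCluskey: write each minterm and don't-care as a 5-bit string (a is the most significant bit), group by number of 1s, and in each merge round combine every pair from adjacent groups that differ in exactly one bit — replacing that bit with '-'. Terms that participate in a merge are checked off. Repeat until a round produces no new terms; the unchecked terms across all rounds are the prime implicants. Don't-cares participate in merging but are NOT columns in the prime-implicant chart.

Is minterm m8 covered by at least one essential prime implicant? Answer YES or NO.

Round 0: 00010✓ 00110✓ 00111✓ 01000✓ 01001✓ 01010✓ 01011✓ 01101✓ 11000✓ 11101✓
Round 1: -1000 -1101 0-010 00-10 0011- 01-01 010-0✓ 010-1✓ 0100-✓ 0101-✓
Round 2: 010--
PIs = {-1000, -1101, 0-010, 00-10, 0011-, 01-01, 010--}
Coverage chart:
  m2: 0-010,00-10
  m6: 00-10,0011-
  m7: 0011- ←essential
  m8: -1000,010--
  m9: 01-01,010--
  m10: 0-010,010--
  m13: -1101,01-01
  m24: -1000 ←essential
  m29: -1101 ←essential
Essential: -1000, -1101, 0011-

YES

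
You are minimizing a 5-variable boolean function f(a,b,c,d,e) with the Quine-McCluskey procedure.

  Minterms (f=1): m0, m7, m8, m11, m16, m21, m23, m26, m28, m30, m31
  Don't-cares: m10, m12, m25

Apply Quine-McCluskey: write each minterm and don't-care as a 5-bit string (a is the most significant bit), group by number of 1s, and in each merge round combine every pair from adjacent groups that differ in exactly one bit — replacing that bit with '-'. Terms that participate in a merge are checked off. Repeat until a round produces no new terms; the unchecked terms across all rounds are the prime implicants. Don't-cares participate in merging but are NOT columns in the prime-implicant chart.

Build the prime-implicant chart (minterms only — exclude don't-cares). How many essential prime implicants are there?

size-2^0 implicants → 00000(✓)  00111(✓)  01000(✓)  01010(✓)  01011(✓)  01100(✓)  10000(✓)  10101(✓)  10111(✓)  11001  11010(✓)  11100(✓)  11110(✓)  11111(✓)
size-2^1 implicants → -0000  -0111  -1010  -1100  0-000  01-00  010-0  0101-  1-111  101-1  11-10  111-0  1111-
Unchecked terms (primes): -0000, -0111, -1010, -1100, 0-000, 01-00, 010-0, 0101-, 1-111, 101-1, 11-10, 11001, 111-0, 1111-
Minterm coverage:
  m0 ⊆ -0000,0-000
  m7 ⊆ -0111 [E]
  m8 ⊆ 0-000,01-00,010-0
  m11 ⊆ 0101- [E]
  m16 ⊆ -0000 [E]
  m21 ⊆ 101-1 [E]
  m23 ⊆ -0111,1-111,101-1
  m26 ⊆ -1010,11-10
  m28 ⊆ -1100,111-0
  m30 ⊆ 11-10,111-0,1111-
  m31 ⊆ 1-111,1111-
E = {-0000, -0111, 0101-, 101-1}

4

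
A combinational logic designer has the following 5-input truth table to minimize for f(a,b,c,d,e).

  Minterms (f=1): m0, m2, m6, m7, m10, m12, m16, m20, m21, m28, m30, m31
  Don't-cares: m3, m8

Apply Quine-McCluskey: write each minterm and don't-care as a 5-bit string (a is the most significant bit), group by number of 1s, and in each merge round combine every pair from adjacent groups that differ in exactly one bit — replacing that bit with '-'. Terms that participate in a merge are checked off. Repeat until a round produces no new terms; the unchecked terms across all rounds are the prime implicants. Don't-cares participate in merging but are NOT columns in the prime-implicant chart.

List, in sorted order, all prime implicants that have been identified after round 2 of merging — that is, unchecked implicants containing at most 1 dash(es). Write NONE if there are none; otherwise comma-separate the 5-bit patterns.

-0000, -1100, 01-00, 1-100, 10-00, 1010-, 111-0, 1111-

size-2^0 implicants → 00000(✓)  00010(✓)  00011(✓)  00110(✓)  00111(✓)  01000(✓)  01010(✓)  01100(✓)  10000(✓)  10100(✓)  10101(✓)  11100(✓)  11110(✓)  11111(✓)
size-2^1 implicants → -0000  -1100  0-000(✓)  0-010(✓)  00-10(✓)  00-11(✓)  000-0(✓)  0001-(✓)  0011-(✓)  01-00  010-0(✓)  1-100  10-00  1010-  111-0  1111-
size-2^2 implicants → 0-0-0  00-1-
Unchecked terms (primes): -0000, -1100, 0-0-0, 00-1-, 01-00, 1-100, 10-00, 1010-, 111-0, 1111-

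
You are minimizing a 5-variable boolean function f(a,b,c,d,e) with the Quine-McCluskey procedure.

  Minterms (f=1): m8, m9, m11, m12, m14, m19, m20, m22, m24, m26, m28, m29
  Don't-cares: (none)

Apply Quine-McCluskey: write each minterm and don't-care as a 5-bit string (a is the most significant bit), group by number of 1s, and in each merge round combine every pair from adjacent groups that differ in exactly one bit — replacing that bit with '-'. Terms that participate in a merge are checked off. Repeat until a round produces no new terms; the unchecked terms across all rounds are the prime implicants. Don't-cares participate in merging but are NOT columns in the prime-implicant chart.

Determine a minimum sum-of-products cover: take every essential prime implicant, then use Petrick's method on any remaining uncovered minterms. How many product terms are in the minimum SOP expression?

Round 0: 01000✓ 01001✓ 01011✓ 01100✓ 01110✓ 10011 10100✓ 10110✓ 11000✓ 11010✓ 11100✓ 11101✓
Round 1: -1000✓ -1100✓ 01-00✓ 010-1 0100- 011-0 1-100 101-0 11-00✓ 110-0 1110-
Round 2: -1-00
PIs = {-1-00, 010-1, 0100-, 011-0, 1-100, 10011, 101-0, 110-0, 1110-}
Coverage chart:
  m8: -1-00,0100-
  m9: 010-1,0100-
  m11: 010-1 ←essential
  m12: -1-00,011-0
  m14: 011-0 ←essential
  m19: 10011 ←essential
  m20: 1-100,101-0
  m22: 101-0 ←essential
  m24: -1-00,110-0
  m26: 110-0 ←essential
  m28: -1-00,1-100,1110-
  m29: 1110- ←essential
Essential: 010-1, 011-0, 10011, 101-0, 110-0, 1110-
Petrick residual → -1-00
Min cover (7 terms): bd'e' + a'bc'e + a'bce' + ab'c'de + ab'ce' + abc'e' + abcd'

7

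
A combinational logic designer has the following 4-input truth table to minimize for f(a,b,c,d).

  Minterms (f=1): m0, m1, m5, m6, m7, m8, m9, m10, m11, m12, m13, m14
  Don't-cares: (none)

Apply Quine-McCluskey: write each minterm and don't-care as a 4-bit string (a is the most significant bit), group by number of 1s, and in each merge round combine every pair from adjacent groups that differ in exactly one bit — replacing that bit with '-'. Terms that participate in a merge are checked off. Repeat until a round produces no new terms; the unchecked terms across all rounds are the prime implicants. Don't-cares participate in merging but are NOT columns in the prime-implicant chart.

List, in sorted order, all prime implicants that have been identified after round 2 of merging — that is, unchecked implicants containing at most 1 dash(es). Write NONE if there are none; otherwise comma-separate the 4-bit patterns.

Round 0: 0000✓ 0001✓ 0101✓ 0110✓ 0111✓ 1000✓ 1001✓ 1010✓ 1011✓ 1100✓ 1101✓ 1110✓
Round 1: -000✓ -001✓ -101✓ -110 0-01✓ 000-✓ 01-1 011- 1-00✓ 1-01✓ 1-10✓ 10-0✓ 10-1✓ 100-✓ 101-✓ 11-0✓ 110-✓
Round 2: --01 -00- 1--0 1-0- 10--
PIs = {--01, -00-, -110, 01-1, 011-, 1--0, 1-0-, 10--}

-110, 01-1, 011-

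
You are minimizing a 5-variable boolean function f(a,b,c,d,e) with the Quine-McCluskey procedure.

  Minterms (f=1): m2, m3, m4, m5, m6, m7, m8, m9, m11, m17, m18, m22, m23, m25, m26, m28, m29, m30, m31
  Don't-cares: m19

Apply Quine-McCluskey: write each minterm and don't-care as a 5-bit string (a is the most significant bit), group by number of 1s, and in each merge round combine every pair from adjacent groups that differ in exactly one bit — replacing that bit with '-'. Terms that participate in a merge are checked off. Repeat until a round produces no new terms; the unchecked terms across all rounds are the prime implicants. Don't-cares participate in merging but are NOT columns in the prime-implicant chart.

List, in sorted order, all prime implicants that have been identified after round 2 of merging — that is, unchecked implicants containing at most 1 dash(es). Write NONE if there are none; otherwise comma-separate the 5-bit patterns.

Round 0: 00010✓ 00011✓ 00100✓ 00101✓ 00110✓ 00111✓ 01000✓ 01001✓ 01011✓ 10001✓ 10010✓ 10011✓ 10110✓ 10111✓ 11001✓ 11010✓ 11100✓ 11101✓ 11110✓ 11111✓
Round 1: -0010✓ -0011✓ -0110✓ -0111✓ -1001 0-011 00-10✓ 00-11✓ 0001-✓ 001-0✓ 001-1✓ 0010-✓ 0011-✓ 010-1 0100- 1-001 1-010✓ 1-110✓ 1-111✓ 10-10✓ 10-11✓ 100-1 1001-✓ 1011-✓ 11-01 11-10✓ 111-0✓ 111-1✓ 1110-✓ 1111-✓
Round 2: -0-10✓ -0-11✓ -001-✓ -011-✓ 00-1-✓ 001-- 1--10 1-11- 10-1-✓ 111--
Round 3: -0-1-
PIs = {-0-1-, -1001, 0-011, 001--, 010-1, 0100-, 1--10, 1-001, 1-11-, 100-1, 11-01, 111--}

-1001, 0-011, 010-1, 0100-, 1-001, 100-1, 11-01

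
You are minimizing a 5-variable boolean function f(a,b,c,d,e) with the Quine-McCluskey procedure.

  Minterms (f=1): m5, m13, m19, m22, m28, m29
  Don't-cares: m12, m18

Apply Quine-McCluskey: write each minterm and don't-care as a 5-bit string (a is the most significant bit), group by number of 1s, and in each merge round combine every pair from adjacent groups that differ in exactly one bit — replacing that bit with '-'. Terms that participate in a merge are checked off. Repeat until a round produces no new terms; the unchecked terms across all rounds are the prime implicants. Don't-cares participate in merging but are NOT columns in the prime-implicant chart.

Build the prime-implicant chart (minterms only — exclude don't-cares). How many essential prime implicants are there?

4

size-2^0 implicants → 00101(✓)  01100(✓)  01101(✓)  10010(✓)  10011(✓)  10110(✓)  11100(✓)  11101(✓)
size-2^1 implicants → -1100(✓)  -1101(✓)  0-101  0110-(✓)  10-10  1001-  1110-(✓)
size-2^2 implicants → -110-
Unchecked terms (primes): -110-, 0-101, 10-10, 1001-
Minterm coverage:
  m5 ⊆ 0-101 [E]
  m13 ⊆ -110-,0-101
  m19 ⊆ 1001- [E]
  m22 ⊆ 10-10 [E]
  m28 ⊆ -110- [E]
  m29 ⊆ -110- [E]
E = {-110-, 0-101, 10-10, 1001-}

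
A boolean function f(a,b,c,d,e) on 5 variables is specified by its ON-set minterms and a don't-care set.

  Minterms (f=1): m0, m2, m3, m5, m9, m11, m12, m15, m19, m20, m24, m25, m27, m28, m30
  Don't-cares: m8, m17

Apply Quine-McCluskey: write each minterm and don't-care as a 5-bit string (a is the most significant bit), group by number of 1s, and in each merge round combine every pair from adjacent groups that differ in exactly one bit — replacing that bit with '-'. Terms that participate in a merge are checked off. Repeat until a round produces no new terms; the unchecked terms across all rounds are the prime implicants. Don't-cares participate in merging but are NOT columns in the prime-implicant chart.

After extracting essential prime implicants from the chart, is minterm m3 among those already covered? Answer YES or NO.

NO

size-2^0 implicants → 00000(✓)  00010(✓)  00011(✓)  00101  01000(✓)  01001(✓)  01011(✓)  01100(✓)  01111(✓)  10001(✓)  10011(✓)  10100(✓)  11000(✓)  11001(✓)  11011(✓)  11100(✓)  11110(✓)
size-2^1 implicants → -0011(✓)  -1000(✓)  -1001(✓)  -1011(✓)  -1100(✓)  0-000  0-011(✓)  000-0  0001-  01-00(✓)  01-11  010-1(✓)  0100-(✓)  1-001(✓)  1-011(✓)  1-100  100-1(✓)  11-00(✓)  110-1(✓)  1100-(✓)  111-0
size-2^2 implicants → --011  -1-00  -10-1  -100-  1-0-1
Unchecked terms (primes): --011, -1-00, -10-1, -100-, 0-000, 000-0, 0001-, 00101, 01-11, 1-0-1, 1-100, 111-0
Minterm coverage:
  m0 ⊆ 0-000,000-0
  m2 ⊆ 000-0,0001-
  m3 ⊆ --011,0001-
  m5 ⊆ 00101 [E]
  m9 ⊆ -10-1,-100-
  m11 ⊆ --011,-10-1,01-11
  m12 ⊆ -1-00 [E]
  m15 ⊆ 01-11 [E]
  m19 ⊆ --011,1-0-1
  m20 ⊆ 1-100 [E]
  m24 ⊆ -1-00,-100-
  m25 ⊆ -10-1,-100-,1-0-1
  m27 ⊆ --011,-10-1,1-0-1
  m28 ⊆ -1-00,1-100,111-0
  m30 ⊆ 111-0 [E]
E = {-1-00, 00101, 01-11, 1-100, 111-0}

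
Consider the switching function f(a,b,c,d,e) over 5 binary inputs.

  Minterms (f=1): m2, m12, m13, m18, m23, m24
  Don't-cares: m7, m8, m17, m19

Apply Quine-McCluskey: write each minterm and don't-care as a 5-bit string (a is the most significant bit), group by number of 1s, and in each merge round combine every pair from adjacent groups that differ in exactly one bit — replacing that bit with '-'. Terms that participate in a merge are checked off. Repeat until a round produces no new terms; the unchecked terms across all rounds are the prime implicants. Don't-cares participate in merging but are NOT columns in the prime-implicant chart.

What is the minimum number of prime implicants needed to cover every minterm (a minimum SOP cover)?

Round 0: 00010✓ 00111✓ 01000✓ 01100✓ 01101✓ 10001✓ 10010✓ 10011✓ 10111✓ 11000✓
Round 1: -0010 -0111 -1000 01-00 0110- 10-11 100-1 1001-
PIs = {-0010, -0111, -1000, 01-00, 0110-, 10-11, 100-1, 1001-}
Coverage chart:
  m2: -0010 ←essential
  m12: 01-00,0110-
  m13: 0110- ←essential
  m18: -0010,1001-
  m23: -0111,10-11
  m24: -1000 ←essential
Essential: -0010, -1000, 0110-
Petrick residual → -0111
Min cover (4 terms): b'c'de' + b'cde + bc'd'e' + a'bcd'

4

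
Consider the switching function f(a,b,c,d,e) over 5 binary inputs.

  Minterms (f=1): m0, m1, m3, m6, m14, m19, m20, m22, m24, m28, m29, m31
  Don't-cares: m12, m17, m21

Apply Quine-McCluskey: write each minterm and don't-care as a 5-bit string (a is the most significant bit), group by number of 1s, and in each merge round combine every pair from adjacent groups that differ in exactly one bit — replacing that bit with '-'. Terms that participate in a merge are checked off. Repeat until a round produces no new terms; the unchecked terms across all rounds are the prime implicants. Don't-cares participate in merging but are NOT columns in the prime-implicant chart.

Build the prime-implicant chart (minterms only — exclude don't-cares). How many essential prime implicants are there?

size-2^0 implicants → 00000(✓)  00001(✓)  00011(✓)  00110(✓)  01100(✓)  01110(✓)  10001(✓)  10011(✓)  10100(✓)  10101(✓)  10110(✓)  11000(✓)  11100(✓)  11101(✓)  11111(✓)
size-2^1 implicants → -0001(✓)  -0011(✓)  -0110  -1100  0-110  000-1(✓)  0000-  011-0  1-100(✓)  1-101(✓)  10-01  100-1(✓)  101-0  1010-(✓)  11-00  111-1  1110-(✓)
size-2^2 implicants → -00-1  1-10-
Unchecked terms (primes): -00-1, -0110, -1100, 0-110, 0000-, 011-0, 1-10-, 10-01, 101-0, 11-00, 111-1
Minterm coverage:
  m0 ⊆ 0000- [E]
  m1 ⊆ -00-1,0000-
  m3 ⊆ -00-1 [E]
  m6 ⊆ -0110,0-110
  m14 ⊆ 0-110,011-0
  m19 ⊆ -00-1 [E]
  m20 ⊆ 1-10-,101-0
  m22 ⊆ -0110,101-0
  m24 ⊆ 11-00 [E]
  m28 ⊆ -1100,1-10-,11-00
  m29 ⊆ 1-10-,111-1
  m31 ⊆ 111-1 [E]
E = {-00-1, 0000-, 11-00, 111-1}

4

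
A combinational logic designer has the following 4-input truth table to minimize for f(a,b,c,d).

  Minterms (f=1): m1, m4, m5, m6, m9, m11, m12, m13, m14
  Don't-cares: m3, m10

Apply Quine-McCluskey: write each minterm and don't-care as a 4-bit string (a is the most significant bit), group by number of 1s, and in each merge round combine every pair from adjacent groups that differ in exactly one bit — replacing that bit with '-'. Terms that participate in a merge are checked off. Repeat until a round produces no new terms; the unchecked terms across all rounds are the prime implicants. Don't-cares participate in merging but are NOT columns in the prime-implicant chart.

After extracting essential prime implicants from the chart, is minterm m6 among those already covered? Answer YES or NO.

YES

Round 0: 0001✓ 0011✓ 0100✓ 0101✓ 0110✓ 1001✓ 1010✓ 1011✓ 1100✓ 1101✓ 1110✓
Round 1: -001✓ -011✓ -100✓ -101✓ -110✓ 0-01✓ 00-1✓ 01-0✓ 010-✓ 1-01✓ 1-10 10-1✓ 101- 11-0✓ 110-✓
Round 2: --01 -0-1 -1-0 -10-
PIs = {--01, -0-1, -1-0, -10-, 1-10, 101-}
Coverage chart:
  m1: --01,-0-1
  m4: -1-0,-10-
  m5: --01,-10-
  m6: -1-0 ←essential
  m9: --01,-0-1
  m11: -0-1,101-
  m12: -1-0,-10-
  m13: --01,-10-
  m14: -1-0,1-10
Essential: -1-0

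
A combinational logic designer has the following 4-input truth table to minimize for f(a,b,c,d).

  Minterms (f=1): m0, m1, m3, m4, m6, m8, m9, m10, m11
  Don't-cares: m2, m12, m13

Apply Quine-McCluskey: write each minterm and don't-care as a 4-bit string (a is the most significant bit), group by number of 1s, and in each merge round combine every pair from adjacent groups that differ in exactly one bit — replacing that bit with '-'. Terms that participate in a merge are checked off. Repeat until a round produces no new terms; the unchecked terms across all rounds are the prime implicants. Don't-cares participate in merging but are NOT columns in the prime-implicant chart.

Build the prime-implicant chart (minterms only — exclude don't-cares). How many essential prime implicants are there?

2

[col 0] 0000*, 0001*, 0010*, 0011*, 0100*, 0110*, 1000*, 1001*, 1010*, 1011*, 1100*, 1101*
[col 1] -000*, -001*, -010*, -011*, -100*, 0-00*, 0-10*, 00-0*, 00-1*, 000-*, 001-*, 01-0*, 1-00*, 1-01*, 10-0*, 10-1*, 100-*, 101-*, 110-*
[col 2] --00, -0-0*, -0-1*, -00-*, -01-*, 0--0, 00--*, 1-0-, 10--*
[col 3] -0--
Prime implicants: --00, -0--, 0--0, 1-0-
PI chart (minterm → PIs covering it):
  0 | --00,-0--,0--0
  1 | -0--  (sole → essential)
  3 | -0--  (sole → essential)
  4 | --00,0--0
  6 | 0--0  (sole → essential)
  8 | --00,-0--,1-0-
  9 | -0--,1-0-
  10 | -0--  (sole → essential)
  11 | -0--  (sole → essential)
Essential prime implicants: -0--, 0--0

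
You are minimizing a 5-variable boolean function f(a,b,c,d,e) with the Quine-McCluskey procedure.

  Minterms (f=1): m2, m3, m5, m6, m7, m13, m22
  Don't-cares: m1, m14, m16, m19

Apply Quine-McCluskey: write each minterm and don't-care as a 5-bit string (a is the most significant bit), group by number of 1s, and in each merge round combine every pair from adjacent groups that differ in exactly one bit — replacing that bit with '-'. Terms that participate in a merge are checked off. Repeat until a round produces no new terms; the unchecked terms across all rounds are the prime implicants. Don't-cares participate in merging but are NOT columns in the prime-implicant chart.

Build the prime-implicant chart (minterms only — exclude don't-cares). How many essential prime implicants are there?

3

size-2^0 implicants → 00001(✓)  00010(✓)  00011(✓)  00101(✓)  00110(✓)  00111(✓)  01101(✓)  01110(✓)  10000  10011(✓)  10110(✓)
size-2^1 implicants → -0011  -0110  0-101  0-110  00-01(✓)  00-10(✓)  00-11(✓)  000-1(✓)  0001-(✓)  001-1(✓)  0011-(✓)
size-2^2 implicants → 00--1  00-1-
Unchecked terms (primes): -0011, -0110, 0-101, 0-110, 00--1, 00-1-, 10000
Minterm coverage:
  m2 ⊆ 00-1- [E]
  m3 ⊆ -0011,00--1,00-1-
  m5 ⊆ 0-101,00--1
  m6 ⊆ -0110,0-110,00-1-
  m7 ⊆ 00--1,00-1-
  m13 ⊆ 0-101 [E]
  m22 ⊆ -0110 [E]
E = {-0110, 0-101, 00-1-}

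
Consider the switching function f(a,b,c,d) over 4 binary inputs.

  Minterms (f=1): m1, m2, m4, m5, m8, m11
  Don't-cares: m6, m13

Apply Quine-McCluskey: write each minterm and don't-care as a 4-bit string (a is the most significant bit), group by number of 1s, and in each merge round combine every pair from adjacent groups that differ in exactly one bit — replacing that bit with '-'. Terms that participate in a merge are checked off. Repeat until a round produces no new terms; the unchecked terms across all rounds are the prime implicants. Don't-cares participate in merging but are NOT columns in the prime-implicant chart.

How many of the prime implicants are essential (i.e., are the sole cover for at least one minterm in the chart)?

[col 0] 0001*, 0010*, 0100*, 0101*, 0110*, 1000, 1011, 1101*
[col 1] -101, 0-01, 0-10, 01-0, 010-
Prime implicants: -101, 0-01, 0-10, 01-0, 010-, 1000, 1011
PI chart (minterm → PIs covering it):
  1 | 0-01  (sole → essential)
  2 | 0-10  (sole → essential)
  4 | 01-0,010-
  5 | -101,0-01,010-
  8 | 1000  (sole → essential)
  11 | 1011  (sole → essential)
Essential prime implicants: 0-01, 0-10, 1000, 1011

4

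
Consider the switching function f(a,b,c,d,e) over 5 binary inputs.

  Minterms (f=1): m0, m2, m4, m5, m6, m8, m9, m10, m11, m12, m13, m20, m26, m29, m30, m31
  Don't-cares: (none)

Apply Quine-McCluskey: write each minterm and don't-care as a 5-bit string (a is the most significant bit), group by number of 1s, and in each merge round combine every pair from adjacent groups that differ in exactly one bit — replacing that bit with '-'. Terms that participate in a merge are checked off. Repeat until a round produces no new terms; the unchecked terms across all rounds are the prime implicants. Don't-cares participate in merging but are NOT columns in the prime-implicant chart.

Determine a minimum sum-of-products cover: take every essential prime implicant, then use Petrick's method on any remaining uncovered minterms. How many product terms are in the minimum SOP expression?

6

Round 0: 00000✓ 00010✓ 00100✓ 00101✓ 00110✓ 01000✓ 01001✓ 01010✓ 01011✓ 01100✓ 01101✓ 10100✓ 11010✓ 11101✓ 11110✓ 11111✓
Round 1: -0100 -1010 -1101 0-000✓ 0-010✓ 0-100✓ 0-101✓ 00-00✓ 00-10✓ 000-0✓ 001-0✓ 0010-✓ 01-00✓ 01-01✓ 010-0✓ 010-1✓ 0100-✓ 0101-✓ 0110-✓ 11-10 111-1 1111-
Round 2: 0--00 0-0-0 0-10- 00--0 01-0- 010--
PIs = {-0100, -1010, -1101, 0--00, 0-0-0, 0-10-, 00--0, 01-0-, 010--, 11-10, 111-1, 1111-}
Coverage chart:
  m0: 0--00,0-0-0,00--0
  m2: 0-0-0,00--0
  m4: -0100,0--00,0-10-,00--0
  m5: 0-10- ←essential
  m6: 00--0 ←essential
  m8: 0--00,0-0-0,01-0-,010--
  m9: 01-0-,010--
  m10: -1010,0-0-0,010--
  m11: 010-- ←essential
  m12: 0--00,0-10-,01-0-
  m13: -1101,0-10-,01-0-
  m20: -0100 ←essential
  m26: -1010,11-10
  m29: -1101,111-1
  m30: 11-10,1111-
  m31: 111-1,1111-
Essential: -0100, 0-10-, 00--0, 010--
Petrick residual → 11-10, 111-1
Min cover (6 terms): b'cd'e' + a'cd' + a'b'e' + a'bc' + abde' + abce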